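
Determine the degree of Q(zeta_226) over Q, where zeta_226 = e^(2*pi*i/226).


The degree equals Euler's totient phi(226).
226 = 2 * 113
phi(226) = 112

112


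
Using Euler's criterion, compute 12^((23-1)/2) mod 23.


p = 23 is prime and the exponent is (p-1)/2 = 11, so by Euler's criterion 12^11 = (12/23) = +1 or -1 mod 23.
Compute by square-and-multiply:
  11 = 8 + 2 + 1 (binary 1011)
  Repeated squaring mod 23: 12^1 = 12, 12^2 = 6, 12^4 = 13, 12^8 = 8
  12^11 = 12^8 * 12^2 * 12^1 = 8 * 6 * 12 mod 23
    8 * 6 = 48 = 2 mod 23
    2 * 12 = 24 = 1 mod 23
  12^11 = 1 mod 23
Result 1: 12 is a quadratic residue mod 23.
12^11 mod 23 = 1

1


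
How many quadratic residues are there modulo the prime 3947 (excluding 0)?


For prime p, the number of non-zero quadratic residues is (p-1)/2.
= (3947-1)/2
= 1973

1973


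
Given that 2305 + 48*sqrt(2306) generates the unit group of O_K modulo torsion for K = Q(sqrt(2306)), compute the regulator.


epsilon = 2305 + 48*sqrt(2306)
= 4609.9998
R = ln(4609.9998)
= 8.4360

8.4360


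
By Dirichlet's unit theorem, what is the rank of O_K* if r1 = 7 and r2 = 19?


By Dirichlet's unit theorem:
rank = r1 + r2 - 1
= 7 + 19 - 1
= 25

25


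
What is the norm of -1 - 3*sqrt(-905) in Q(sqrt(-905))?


N(a + b*sqrt(d)) = a^2 - d*b^2
= (-1)^2 - (-905)*(-3)^2
= 1 + 8145
= 8146

8146


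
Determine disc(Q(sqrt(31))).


For K = Q(sqrt(d)) with d squarefree: disc(K) = d if d = 1 mod 4, and disc(K) = 4d if d = 2 or 3 mod 4.
Here d = 31, and d mod 4 = 3.
d = 3 mod 4, not 1 (O_K = Z[sqrt(d)]), so disc(K) = 4d = 4 * (31) = 124

124


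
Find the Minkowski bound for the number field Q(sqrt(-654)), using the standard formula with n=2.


d = -654, d mod 4 = 2, so disc(K) = 4d = -2616; |disc(K)| = 2616
Imaginary quadratic field, so n = 2, s = r2 = 1, r1 = 0
M = (n!/n^n) * (4/pi)^s * sqrt(|disc(K)|) = (2!/2^2) * (4/pi)^1 * sqrt(2616)
= 0.5 * 1.273240 * 51.146847
= 32.5611

32.5611


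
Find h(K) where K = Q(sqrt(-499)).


K = Q(sqrt(-499)). d mod 4 = 1, so D = disc(K) = d = -499
h(K) equals the number of primitive reduced positive-definite forms (a, b, c) = a*x^2 + b*x*y + c*y^2 with b^2 - 4ac = D,
where reduced means |b| <= a <= c, with b >= 0 whenever |b| = a or a = c, and primitive means gcd(a, b, c) = 1.
Reduced forces 3a^2 <= |D| = 499, so 1 <= a <= 12; b must have the parity of D, and c = (b^2 - D)/(4a) must be an integer >= a.
Enumerate a = 1..12, b in [-a, a]:
  a=1: (1, 1, 125)  [1]
  a=2..4: none
  a=5: (5, -1, 25), (5, 1, 25)  [2]
  a=6..12: none
Total reduced forms: 1 + 2 = 3
h = 3

3


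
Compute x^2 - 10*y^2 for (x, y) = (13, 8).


x^2 - d*y^2
= 13^2 - 10*8^2
= 169 - 640
= -471

-471


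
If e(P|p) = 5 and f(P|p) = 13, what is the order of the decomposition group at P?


|D_P| = e * f
= 5 * 13
= 65

65


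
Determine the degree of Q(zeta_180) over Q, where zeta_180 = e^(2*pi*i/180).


The degree equals Euler's totient phi(180).
180 = 2^2 * 3^2 * 5
phi(180) = 48

48


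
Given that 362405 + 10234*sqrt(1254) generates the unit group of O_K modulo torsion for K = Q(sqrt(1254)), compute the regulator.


epsilon = 362405 + 10234*sqrt(1254)
= 724810.0000
R = ln(724810.0000)
= 13.4937

13.4937


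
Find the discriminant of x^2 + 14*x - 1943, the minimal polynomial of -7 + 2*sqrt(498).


The element -7 + 2*sqrt(498) has minimal polynomial:
x^2 + 14*x - 1943
Discriminant = (14)^2 - 4*(-1943)
= 196 + 7772
= 7968

7968


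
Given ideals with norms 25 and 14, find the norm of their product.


N(IJ) = N(I) * N(J)
= 25 * 14
= 350

350


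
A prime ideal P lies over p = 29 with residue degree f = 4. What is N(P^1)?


N(P^a) = p^(a*f)
= 29^(1*4)
= 29^4
= 707281

707281


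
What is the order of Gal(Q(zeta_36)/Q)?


|Gal(Q(zeta_36)/Q)| = phi(36)
= 12

12


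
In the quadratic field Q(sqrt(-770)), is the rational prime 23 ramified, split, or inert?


K = Q(sqrt(-770)). Since d mod 4 = 2, disc(K) = -3080.
Check p | disc: -3080 mod 23 = 2.
p does not divide disc. Compute Legendre symbol (d/p):
12^((23-1)/2) mod 23 = 1
(d/p) = 1, so p splits: (p) = P*P' with e=1, f=1, g=2.
Therefore p is split.

split


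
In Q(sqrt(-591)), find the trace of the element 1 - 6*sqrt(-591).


Tr(a + b*sqrt(d)) = (a + b*sqrt(d)) + (a - b*sqrt(d)) = 2a
= 2 * (1)
= 2

2


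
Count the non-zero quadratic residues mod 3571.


For prime p, the number of non-zero quadratic residues is (p-1)/2.
= (3571-1)/2
= 1785

1785


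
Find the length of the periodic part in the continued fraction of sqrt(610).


Run the CF algorithm for sqrt(610).
a_0 = floor(sqrt(610)) = 24; set m_0=0, q_0=1.
Recurrence: m' = q*a - m,  q' = (d - m'^2)/q,  a' = floor((a_0 + m')/q').
  step 1: m=24, q=34, a=1
  step 2: m=10, q=15, a=2
  step 3: m=20, q=14, a=3
  step 4: m=22, q=9, a=5
  step 5: m=23, q=9, a=5
  step 6: m=22, q=14, a=3
  step 7: m=20, q=15, a=2
  step 8: m=10, q=34, a=1
  step 9: m=24, q=1, a=48
a_9 = 2*a_0 = 48, so the period closes here.
sqrt(610) = [24; 1, 2, 3, 5, 5, 3, 2, 1, 48]
Period length = 9

9


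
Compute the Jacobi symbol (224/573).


Compute (224/573) via quadratic reciprocity:
  pull out 2: (2/573) = -1  (since 573 mod 8 = 5)
  pull out 2: (2/573) = -1  (since 573 mod 8 = 5)
  pull out 2: (2/573) = -1  (since 573 mod 8 = 5)
  pull out 2: (2/573) = -1  (since 573 mod 8 = 5)
  pull out 2: (2/573) = -1  (since 573 mod 8 = 5)
  reciprocity: (7/573) -> +(573/7)
  reduce: (6/7)
  pull out 2: (2/7) = +1  (since 7 mod 8 = 7)
  reciprocity: (3/7) -> -(7/3)
  reduce: (1/3)
  (1/3) = 1
Product of signs = 1

1


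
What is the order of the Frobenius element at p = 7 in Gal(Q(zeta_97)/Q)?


The Frobenius at p in Gal(Q(zeta_n)/Q) = (Z/nZ)* is the class of p, so its order is ord_97(7), the smallest k >= 1 with 7^k = 1 mod 97.
n = 97 = 97, phi(97) = 96; the order divides phi(n).
Divisors of 96: 1, 2, 3, 4, 6, 8, 12, 16, 24, 32, 48, 96
Repeated squaring mod 97: 7^1 = 7, 7^2 = 49, 7^4 = 73, 7^8 = 91, 7^16 = 36, 7^32 = 35, 7^64 = 61
Test divisors in increasing order:
  k=1: 7^1 = 7 mod 97
  k=2: 7^2 = 49 mod 97
  k=3: 7^3 = 49 * 7 = 52 mod 97
  k=4: 7^4 = 73 mod 97
  k=6: 7^6 = 73 * 49 = 85 mod 97
  k=8: 7^8 = 91 mod 97
  k=12: 7^12 = 91 * 73 = 47 mod 97
  k=16: 7^16 = 36 mod 97
  k=24: 7^24 = 36 * 91 = 75 mod 97
  k=32: 7^32 = 35 mod 97
  k=48: 7^48 = 35 * 36 = 96 mod 97
  k=96: 7^96 = 61 * 35 = 1 mod 97  <- first divisor giving 1
Order = 96

96


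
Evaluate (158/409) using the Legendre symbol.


p = 409 is prime, so compute (158/409) with the reciprocity algorithm (Jacobi-symbol steps: pull out 2s via (2/n), flip via reciprocity, reduce):
  pull out 2: (2/409) = +1  (since 409 mod 8 = 1)
  reciprocity: (79/409) -> +(409/79)
  reduce: (14/79)
  pull out 2: (2/79) = +1  (since 79 mod 8 = 7)
  reciprocity: (7/79) -> -(79/7)
  reduce: (2/7)
  pull out 2: (2/7) = +1  (since 7 mod 8 = 7)
  (1/7) = 1
Product of signs = -1
(158/409) = -1

-1


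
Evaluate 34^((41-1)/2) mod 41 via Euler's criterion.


p = 41 is prime and the exponent is (p-1)/2 = 20, so by Euler's criterion 34^20 = (34/41) = +1 or -1 mod 41.
Compute by square-and-multiply:
  20 = 16 + 4 (binary 10100)
  Repeated squaring mod 41: 34^1 = 34, 34^2 = 8, 34^4 = 23, 34^8 = 37, 34^16 = 16
  34^20 = 34^16 * 34^4 = 16 * 23 mod 41
    16 * 23 = 368 = 40 mod 41
  34^20 = 40 mod 41
Result 40 = p - 1 = -1 mod 41: 34 is a quadratic non-residue mod 41. As a residue in [0, p-1] the value is 40.
34^20 mod 41 = 40

40


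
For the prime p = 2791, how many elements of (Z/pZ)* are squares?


For prime p, the number of non-zero quadratic residues is (p-1)/2.
= (2791-1)/2
= 1395

1395


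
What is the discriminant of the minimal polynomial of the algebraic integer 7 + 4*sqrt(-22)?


The element 7 + 4*sqrt(-22) has minimal polynomial:
x^2 - 14*x + 401
Discriminant = (-14)^2 - 4*(401)
= 196 - 1604
= -1408

-1408


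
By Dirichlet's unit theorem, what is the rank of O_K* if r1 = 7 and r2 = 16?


By Dirichlet's unit theorem:
rank = r1 + r2 - 1
= 7 + 16 - 1
= 22

22


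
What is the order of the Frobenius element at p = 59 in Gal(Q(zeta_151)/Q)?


The Frobenius at p in Gal(Q(zeta_n)/Q) = (Z/nZ)* is the class of p, so its order is ord_151(59), the smallest k >= 1 with 59^k = 1 mod 151.
n = 151 = 151, phi(151) = 150; the order divides phi(n).
Divisors of 150: 1, 2, 3, 5, 6, 10, 15, 25, 30, 50, 75, 150
Repeated squaring mod 151: 59^1 = 59, 59^2 = 8, 59^4 = 64, 59^8 = 19, 59^16 = 59, 59^32 = 8, 59^64 = 64, 59^128 = 19
Test divisors in increasing order:
  k=1: 59^1 = 59 mod 151
  k=2: 59^2 = 8 mod 151
  k=3: 59^3 = 8 * 59 = 19 mod 151
  k=5: 59^5 = 64 * 59 = 1 mod 151  <- first divisor giving 1
Order = 5

5


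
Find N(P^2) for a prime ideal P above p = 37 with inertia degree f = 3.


N(P^a) = p^(a*f)
= 37^(2*3)
= 37^6
= 2565726409

2565726409


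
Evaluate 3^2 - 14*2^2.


x^2 - d*y^2
= 3^2 - 14*2^2
= 9 - 56
= -47

-47


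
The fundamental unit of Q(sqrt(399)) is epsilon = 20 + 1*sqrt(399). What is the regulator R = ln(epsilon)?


epsilon = 20 + 1*sqrt(399)
= 39.9750
R = ln(39.9750)
= 3.6883

3.6883


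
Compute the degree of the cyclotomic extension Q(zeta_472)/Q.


The degree equals Euler's totient phi(472).
472 = 2^3 * 59
phi(472) = 232

232


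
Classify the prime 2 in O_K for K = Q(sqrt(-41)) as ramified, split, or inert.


K = Q(sqrt(-41)). Since d mod 4 = 3, disc(K) = -164.
Check p | disc: -164 mod 2 = 0.
p divides disc, so p ramifies: (p) = P^2 with e=2, f=1, g=1.
Therefore p is ramified.

ramified


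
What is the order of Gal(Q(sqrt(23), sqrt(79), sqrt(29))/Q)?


The 3 square roots of distinct primes are multiplicatively independent over Q,
so [K:Q] = 2^3 and Gal(K/Q) is isomorphic to (Z/2Z)^3.
|Gal| = 2^3 = 8

8


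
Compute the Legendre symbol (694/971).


p = 971 is prime, so compute (694/971) with the reciprocity algorithm (Jacobi-symbol steps: pull out 2s via (2/n), flip via reciprocity, reduce):
  pull out 2: (2/971) = -1  (since 971 mod 8 = 3)
  reciprocity: (347/971) -> -(971/347)
  reduce: (277/347)
  reciprocity: (277/347) -> +(347/277)
  reduce: (70/277)
  pull out 2: (2/277) = -1  (since 277 mod 8 = 5)
  reciprocity: (35/277) -> +(277/35)
  reduce: (32/35)
  pull out 2: (2/35) = -1  (since 35 mod 8 = 3)
  pull out 2: (2/35) = -1  (since 35 mod 8 = 3)
  pull out 2: (2/35) = -1  (since 35 mod 8 = 3)
  pull out 2: (2/35) = -1  (since 35 mod 8 = 3)
  pull out 2: (2/35) = -1  (since 35 mod 8 = 3)
  (1/35) = 1
Product of signs = 1
(694/971) = 1

1


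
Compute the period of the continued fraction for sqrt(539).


Run the CF algorithm for sqrt(539).
a_0 = floor(sqrt(539)) = 23; set m_0=0, q_0=1.
Recurrence: m' = q*a - m,  q' = (d - m'^2)/q,  a' = floor((a_0 + m')/q').
  step 1: m=23, q=10, a=4
  step 2: m=17, q=25, a=1
  step 3: m=8, q=19, a=1
  step 4: m=11, q=22, a=1
  step 5: m=11, q=19, a=1
  step 6: m=8, q=25, a=1
  step 7: m=17, q=10, a=4
  step 8: m=23, q=1, a=46
a_8 = 2*a_0 = 46, so the period closes here.
sqrt(539) = [23; 4, 1, 1, 1, 1, 1, 4, 46]
Period length = 8

8


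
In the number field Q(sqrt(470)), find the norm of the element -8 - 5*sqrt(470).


N(a + b*sqrt(d)) = a^2 - d*b^2
= (-8)^2 - (470)*(-5)^2
= 64 - 11750
= -11686

-11686


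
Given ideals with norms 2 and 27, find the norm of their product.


N(IJ) = N(I) * N(J)
= 2 * 27
= 54

54


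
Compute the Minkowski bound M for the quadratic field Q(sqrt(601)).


d = 601, d mod 4 = 1, so disc(K) = d = 601; |disc(K)| = 601
Real quadratic field, so n = 2, s = r2 = 0, r1 = 2
M = (n!/n^n) * (4/pi)^s * sqrt(|disc(K)|) = (2!/2^2) * (4/pi)^0 * sqrt(601)
= 0.5 * 1.000000 * 24.515301
= 12.2577

12.2577


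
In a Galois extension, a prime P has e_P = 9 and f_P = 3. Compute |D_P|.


|D_P| = e * f
= 9 * 3
= 27

27


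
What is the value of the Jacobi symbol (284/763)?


Compute (284/763) via quadratic reciprocity:
  pull out 2: (2/763) = -1  (since 763 mod 8 = 3)
  pull out 2: (2/763) = -1  (since 763 mod 8 = 3)
  reciprocity: (71/763) -> -(763/71)
  reduce: (53/71)
  reciprocity: (53/71) -> +(71/53)
  reduce: (18/53)
  pull out 2: (2/53) = -1  (since 53 mod 8 = 5)
  reciprocity: (9/53) -> +(53/9)
  reduce: (8/9)
  pull out 2: (2/9) = +1  (since 9 mod 8 = 1)
  pull out 2: (2/9) = +1  (since 9 mod 8 = 1)
  pull out 2: (2/9) = +1  (since 9 mod 8 = 1)
  (1/9) = 1
Product of signs = 1

1


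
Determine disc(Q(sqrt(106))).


For K = Q(sqrt(d)) with d squarefree: disc(K) = d if d = 1 mod 4, and disc(K) = 4d if d = 2 or 3 mod 4.
Here d = 106, and d mod 4 = 2.
d = 2 mod 4, not 1 (O_K = Z[sqrt(d)]), so disc(K) = 4d = 4 * (106) = 424

424


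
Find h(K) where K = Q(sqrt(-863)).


K = Q(sqrt(-863)). d mod 4 = 1, so D = disc(K) = d = -863
h(K) equals the number of primitive reduced positive-definite forms (a, b, c) = a*x^2 + b*x*y + c*y^2 with b^2 - 4ac = D,
where reduced means |b| <= a <= c, with b >= 0 whenever |b| = a or a = c, and primitive means gcd(a, b, c) = 1.
Reduced forces 3a^2 <= |D| = 863, so 1 <= a <= 16; b must have the parity of D, and c = (b^2 - D)/(4a) must be an integer >= a.
Enumerate a = 1..16, b in [-a, a]:
  a=1: (1, 1, 216)  [1]
  a=2: (2, -1, 108), (2, 1, 108)  [2]
  a=3: (3, -1, 72), (3, 1, 72)  [2]
  a=4: (4, -1, 54), (4, 1, 54)  [2]
  a=5: none
  a=6: (6, -5, 37), (6, -1, 36), (6, 1, 36), (6, 5, 37)  [4]
  a=7: none
  a=8: (8, -1, 27), (8, 1, 27)  [2]
  a=9: (9, -1, 24), (9, 1, 24)  [2]
  a=10..11: none
  a=12: (12, -7, 19), (12, -1, 18), (12, 1, 18), (12, 7, 19)  [4]
  a=13..15: none
  a=16: (16, -15, 17), (16, 15, 17)  [2]
Total reduced forms: 1 + 2 + 2 + 2 + 4 + 2 + 2 + 4 + 2 = 21
h = 21

21


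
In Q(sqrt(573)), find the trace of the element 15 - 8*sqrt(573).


Tr(a + b*sqrt(d)) = (a + b*sqrt(d)) + (a - b*sqrt(d)) = 2a
= 2 * (15)
= 30

30


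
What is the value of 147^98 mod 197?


p = 197 is prime and the exponent is (p-1)/2 = 98, so by Euler's criterion 147^98 = (147/197) = +1 or -1 mod 197.
Compute by square-and-multiply:
  98 = 64 + 32 + 2 (binary 1100010)
  Repeated squaring mod 197: 147^1 = 147, 147^2 = 136, 147^4 = 175, 147^8 = 90, 147^16 = 23, 147^32 = 135, 147^64 = 101
  147^98 = 147^64 * 147^32 * 147^2 = 101 * 135 * 136 mod 197
    101 * 135 = 13635 = 42 mod 197
    42 * 136 = 5712 = 196 mod 197
  147^98 = 196 mod 197
Result 196 = p - 1 = -1 mod 197: 147 is a quadratic non-residue mod 197. As a residue in [0, p-1] the value is 196.
147^98 mod 197 = 196

196


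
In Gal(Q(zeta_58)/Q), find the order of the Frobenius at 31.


The Frobenius at p in Gal(Q(zeta_n)/Q) = (Z/nZ)* is the class of p, so its order is ord_58(31), the smallest k >= 1 with 31^k = 1 mod 58.
n = 58 = 2 * 29, phi(58) = 28; the order divides phi(n).
Divisors of 28: 1, 2, 4, 7, 14, 28
Repeated squaring mod 58: 31^1 = 31, 31^2 = 33, 31^4 = 45, 31^8 = 53, 31^16 = 25
Test divisors in increasing order:
  k=1: 31^1 = 31 mod 58
  k=2: 31^2 = 33 mod 58
  k=4: 31^4 = 45 mod 58
  k=7: 31^7 = 45 * 33 * 31 = 41 mod 58
  k=14: 31^14 = 53 * 45 * 33 = 57 mod 58
  k=28: 31^28 = 25 * 53 * 45 = 1 mod 58  <- first divisor giving 1
Order = 28

28


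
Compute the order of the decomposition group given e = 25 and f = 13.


|D_P| = e * f
= 25 * 13
= 325

325


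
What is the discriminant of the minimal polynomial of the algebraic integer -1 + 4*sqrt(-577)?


The element -1 + 4*sqrt(-577) has minimal polynomial:
x^2 + 2*x + 9233
Discriminant = (2)^2 - 4*(9233)
= 4 - 36932
= -36928

-36928


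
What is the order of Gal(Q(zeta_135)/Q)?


|Gal(Q(zeta_135)/Q)| = phi(135)
= 72

72


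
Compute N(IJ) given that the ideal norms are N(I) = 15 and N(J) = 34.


N(IJ) = N(I) * N(J)
= 15 * 34
= 510

510


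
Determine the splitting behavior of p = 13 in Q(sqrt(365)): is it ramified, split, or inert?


K = Q(sqrt(365)). Since d mod 4 = 1, disc(K) = 365.
Check p | disc: 365 mod 13 = 1.
p does not divide disc. Compute Legendre symbol (d/p):
1^((13-1)/2) mod 13 = 1
(d/p) = 1, so p splits: (p) = P*P' with e=1, f=1, g=2.
Therefore p is split.

split


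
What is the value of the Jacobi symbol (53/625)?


Compute (53/625) via quadratic reciprocity:
  reciprocity: (53/625) -> +(625/53)
  reduce: (42/53)
  pull out 2: (2/53) = -1  (since 53 mod 8 = 5)
  reciprocity: (21/53) -> +(53/21)
  reduce: (11/21)
  reciprocity: (11/21) -> +(21/11)
  reduce: (10/11)
  pull out 2: (2/11) = -1  (since 11 mod 8 = 3)
  reciprocity: (5/11) -> +(11/5)
  reduce: (1/5)
  (1/5) = 1
Product of signs = 1

1


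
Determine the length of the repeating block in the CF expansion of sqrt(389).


Run the CF algorithm for sqrt(389).
a_0 = floor(sqrt(389)) = 19; set m_0=0, q_0=1.
Recurrence: m' = q*a - m,  q' = (d - m'^2)/q,  a' = floor((a_0 + m')/q').
  step 1: m=19, q=28, a=1
  step 2: m=9, q=11, a=2
  step 3: m=13, q=20, a=1
  step 4: m=7, q=17, a=1
  step 5: m=10, q=17, a=1
  step 6: m=7, q=20, a=1
  step 7: m=13, q=11, a=2
  step 8: m=9, q=28, a=1
  step 9: m=19, q=1, a=38
a_9 = 2*a_0 = 38, so the period closes here.
sqrt(389) = [19; 1, 2, 1, 1, 1, 1, 2, 1, 38]
Period length = 9

9


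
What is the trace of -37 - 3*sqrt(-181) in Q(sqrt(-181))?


Tr(a + b*sqrt(d)) = (a + b*sqrt(d)) + (a - b*sqrt(d)) = 2a
= 2 * (-37)
= -74

-74


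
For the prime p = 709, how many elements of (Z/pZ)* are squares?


For prime p, the number of non-zero quadratic residues is (p-1)/2.
= (709-1)/2
= 354

354


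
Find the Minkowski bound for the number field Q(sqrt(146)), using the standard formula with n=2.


d = 146, d mod 4 = 2, so disc(K) = 4d = 584; |disc(K)| = 584
Real quadratic field, so n = 2, s = r2 = 0, r1 = 2
M = (n!/n^n) * (4/pi)^s * sqrt(|disc(K)|) = (2!/2^2) * (4/pi)^0 * sqrt(584)
= 0.5 * 1.000000 * 24.166092
= 12.0830

12.0830


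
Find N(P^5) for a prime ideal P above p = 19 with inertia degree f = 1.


N(P^a) = p^(a*f)
= 19^(5*1)
= 19^5
= 2476099

2476099


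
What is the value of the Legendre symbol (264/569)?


p = 569 is prime, so compute (264/569) with the reciprocity algorithm (Jacobi-symbol steps: pull out 2s via (2/n), flip via reciprocity, reduce):
  pull out 2: (2/569) = +1  (since 569 mod 8 = 1)
  pull out 2: (2/569) = +1  (since 569 mod 8 = 1)
  pull out 2: (2/569) = +1  (since 569 mod 8 = 1)
  reciprocity: (33/569) -> +(569/33)
  reduce: (8/33)
  pull out 2: (2/33) = +1  (since 33 mod 8 = 1)
  pull out 2: (2/33) = +1  (since 33 mod 8 = 1)
  pull out 2: (2/33) = +1  (since 33 mod 8 = 1)
  (1/33) = 1
Product of signs = 1
(264/569) = 1

1


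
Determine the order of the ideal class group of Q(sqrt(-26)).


K = Q(sqrt(-26)). d mod 4 = 2, so D = disc(K) = 4d = -104
h(K) equals the number of primitive reduced positive-definite forms (a, b, c) = a*x^2 + b*x*y + c*y^2 with b^2 - 4ac = D,
where reduced means |b| <= a <= c, with b >= 0 whenever |b| = a or a = c, and primitive means gcd(a, b, c) = 1.
Reduced forces 3a^2 <= |D| = 104, so 1 <= a <= 5; b must have the parity of D, and c = (b^2 - D)/(4a) must be an integer >= a.
Enumerate a = 1..5, b in [-a, a]:
  a=1: (1, 0, 26)  [1]
  a=2: (2, 0, 13)  [1]
  a=3: (3, -2, 9), (3, 2, 9)  [2]
  a=4: none
  a=5: (5, -4, 6), (5, 4, 6)  [2]
Total reduced forms: 1 + 1 + 2 + 2 = 6
h = 6

6


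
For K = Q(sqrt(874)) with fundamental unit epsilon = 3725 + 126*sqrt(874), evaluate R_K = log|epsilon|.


epsilon = 3725 + 126*sqrt(874)
= 7449.9999
R = ln(7449.9999)
= 8.9160

8.9160


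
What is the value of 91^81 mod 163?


p = 163 is prime and the exponent is (p-1)/2 = 81, so by Euler's criterion 91^81 = (91/163) = +1 or -1 mod 163.
Compute by square-and-multiply:
  81 = 64 + 16 + 1 (binary 1010001)
  Repeated squaring mod 163: 91^1 = 91, 91^2 = 131, 91^4 = 46, 91^8 = 160, 91^16 = 9, 91^32 = 81, 91^64 = 41
  91^81 = 91^64 * 91^16 * 91^1 = 41 * 9 * 91 mod 163
    41 * 9 = 369 = 43 mod 163
    43 * 91 = 3913 = 1 mod 163
  91^81 = 1 mod 163
Result 1: 91 is a quadratic residue mod 163.
91^81 mod 163 = 1

1


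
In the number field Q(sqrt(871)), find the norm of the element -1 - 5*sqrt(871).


N(a + b*sqrt(d)) = a^2 - d*b^2
= (-1)^2 - (871)*(-5)^2
= 1 - 21775
= -21774

-21774


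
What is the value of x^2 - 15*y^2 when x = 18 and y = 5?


x^2 - d*y^2
= 18^2 - 15*5^2
= 324 - 375
= -51

-51


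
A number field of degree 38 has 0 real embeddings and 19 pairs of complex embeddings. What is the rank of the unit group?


By Dirichlet's unit theorem:
rank = r1 + r2 - 1
= 0 + 19 - 1
= 18

18


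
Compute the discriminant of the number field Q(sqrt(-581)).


For K = Q(sqrt(d)) with d squarefree: disc(K) = d if d = 1 mod 4, and disc(K) = 4d if d = 2 or 3 mod 4.
Here d = -581, and d mod 4 = 3.
d = 3 mod 4, not 1 (O_K = Z[sqrt(d)]), so disc(K) = 4d = 4 * (-581) = -2324

-2324


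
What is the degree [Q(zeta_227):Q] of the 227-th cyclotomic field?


The degree equals Euler's totient phi(227).
227 = 227
phi(227) = 226

226


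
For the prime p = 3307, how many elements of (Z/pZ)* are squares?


For prime p, the number of non-zero quadratic residues is (p-1)/2.
= (3307-1)/2
= 1653

1653


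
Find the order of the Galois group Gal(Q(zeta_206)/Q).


|Gal(Q(zeta_206)/Q)| = phi(206)
= 102

102


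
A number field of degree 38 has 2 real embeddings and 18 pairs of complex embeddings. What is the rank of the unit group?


By Dirichlet's unit theorem:
rank = r1 + r2 - 1
= 2 + 18 - 1
= 19

19


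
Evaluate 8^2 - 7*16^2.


x^2 - d*y^2
= 8^2 - 7*16^2
= 64 - 1792
= -1728

-1728


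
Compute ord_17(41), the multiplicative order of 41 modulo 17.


We want ord_17(41), the smallest k >= 1 with 41^k = 1 mod 17.
n = 17 = 17, phi(17) = 16; the order divides phi(n).
Divisors of 16: 1, 2, 4, 8, 16
Repeated squaring mod 17: 41^1 = 7, 41^2 = 15, 41^4 = 4, 41^8 = 16, 41^16 = 1
Test divisors in increasing order:
  k=1: 41^1 = 7 mod 17
  k=2: 41^2 = 15 mod 17
  k=4: 41^4 = 4 mod 17
  k=8: 41^8 = 16 mod 17
  k=16: 41^16 = 1 mod 17  <- first divisor giving 1
Order = 16

16


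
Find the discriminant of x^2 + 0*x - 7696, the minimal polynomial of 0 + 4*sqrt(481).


The element 0 + 4*sqrt(481) has minimal polynomial:
x^2 + 0*x - 7696
Discriminant = (0)^2 - 4*(-7696)
= 0 + 30784
= 30784

30784


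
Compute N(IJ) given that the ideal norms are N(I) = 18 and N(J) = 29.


N(IJ) = N(I) * N(J)
= 18 * 29
= 522

522


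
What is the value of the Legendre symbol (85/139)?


p = 139 is prime, so compute (85/139) with the reciprocity algorithm (Jacobi-symbol steps: pull out 2s via (2/n), flip via reciprocity, reduce):
  reciprocity: (85/139) -> +(139/85)
  reduce: (54/85)
  pull out 2: (2/85) = -1  (since 85 mod 8 = 5)
  reciprocity: (27/85) -> +(85/27)
  reduce: (4/27)
  pull out 2: (2/27) = -1  (since 27 mod 8 = 3)
  pull out 2: (2/27) = -1  (since 27 mod 8 = 3)
  (1/27) = 1
Product of signs = -1
(85/139) = -1

-1


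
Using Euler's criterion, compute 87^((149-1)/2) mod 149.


p = 149 is prime and the exponent is (p-1)/2 = 74, so by Euler's criterion 87^74 = (87/149) = +1 or -1 mod 149.
Compute by square-and-multiply:
  74 = 64 + 8 + 2 (binary 1001010)
  Repeated squaring mod 149: 87^1 = 87, 87^2 = 119, 87^4 = 6, 87^8 = 36, 87^16 = 104, 87^32 = 88, 87^64 = 145
  87^74 = 87^64 * 87^8 * 87^2 = 145 * 36 * 119 mod 149
    145 * 36 = 5220 = 5 mod 149
    5 * 119 = 595 = 148 mod 149
  87^74 = 148 mod 149
Result 148 = p - 1 = -1 mod 149: 87 is a quadratic non-residue mod 149. As a residue in [0, p-1] the value is 148.
87^74 mod 149 = 148

148


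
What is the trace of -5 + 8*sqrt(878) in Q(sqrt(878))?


Tr(a + b*sqrt(d)) = (a + b*sqrt(d)) + (a - b*sqrt(d)) = 2a
= 2 * (-5)
= -10

-10


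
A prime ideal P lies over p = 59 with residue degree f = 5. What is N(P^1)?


N(P^a) = p^(a*f)
= 59^(1*5)
= 59^5
= 714924299

714924299


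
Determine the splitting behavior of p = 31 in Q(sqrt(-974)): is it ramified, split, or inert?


K = Q(sqrt(-974)). Since d mod 4 = 2, disc(K) = -3896.
Check p | disc: -3896 mod 31 = 10.
p does not divide disc. Compute Legendre symbol (d/p):
18^((31-1)/2) mod 31 = 1
(d/p) = 1, so p splits: (p) = P*P' with e=1, f=1, g=2.
Therefore p is split.

split


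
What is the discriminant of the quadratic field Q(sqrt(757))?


For K = Q(sqrt(d)) with d squarefree: disc(K) = d if d = 1 mod 4, and disc(K) = 4d if d = 2 or 3 mod 4.
Here d = 757, and d mod 4 = 1.
d = 1 mod 4 (O_K = Z[(1+sqrt(d))/2]), so disc(K) = d = 757

757


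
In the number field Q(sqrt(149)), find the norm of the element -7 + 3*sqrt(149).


N(a + b*sqrt(d)) = a^2 - d*b^2
= (-7)^2 - (149)*(3)^2
= 49 - 1341
= -1292

-1292


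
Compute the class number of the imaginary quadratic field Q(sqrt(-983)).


K = Q(sqrt(-983)). d mod 4 = 1, so D = disc(K) = d = -983
h(K) equals the number of primitive reduced positive-definite forms (a, b, c) = a*x^2 + b*x*y + c*y^2 with b^2 - 4ac = D,
where reduced means |b| <= a <= c, with b >= 0 whenever |b| = a or a = c, and primitive means gcd(a, b, c) = 1.
Reduced forces 3a^2 <= |D| = 983, so 1 <= a <= 18; b must have the parity of D, and c = (b^2 - D)/(4a) must be an integer >= a.
Enumerate a = 1..18, b in [-a, a]:
  a=1: (1, 1, 246)  [1]
  a=2: (2, -1, 123), (2, 1, 123)  [2]
  a=3: (3, -1, 82), (3, 1, 82)  [2]
  a=4: (4, -3, 62), (4, 3, 62)  [2]
  a=5: none
  a=6: (6, -5, 42), (6, -1, 41), (6, 1, 41), (6, 5, 42)  [4]
  a=7: (7, -5, 36), (7, 5, 36)  [2]
  a=8: (8, -3, 31), (8, 3, 31)  [2]
  a=9: (9, -5, 28), (9, 5, 28)  [2]
  a=10..11: none
  a=12: (12, -11, 23), (12, -5, 21), (12, 5, 21), (12, 11, 23)  [4]
  a=13: none
  a=14: (14, -9, 19), (14, -5, 18), (14, 5, 18), (14, 9, 19)  [4]
  a=15: none
  a=16: (16, -13, 18), (16, 13, 18)  [2]
  a=17..18: none
Total reduced forms: 1 + 2 + 2 + 2 + 4 + 2 + 2 + 2 + 4 + 4 + 2 = 27
h = 27

27


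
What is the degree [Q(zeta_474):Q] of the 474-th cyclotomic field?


The degree equals Euler's totient phi(474).
474 = 2 * 3 * 79
phi(474) = 156

156


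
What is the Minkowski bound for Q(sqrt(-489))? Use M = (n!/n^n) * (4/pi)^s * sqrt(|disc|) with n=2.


d = -489, d mod 4 = 3, so disc(K) = 4d = -1956; |disc(K)| = 1956
Imaginary quadratic field, so n = 2, s = r2 = 1, r1 = 0
M = (n!/n^n) * (4/pi)^s * sqrt(|disc(K)|) = (2!/2^2) * (4/pi)^1 * sqrt(1956)
= 0.5 * 1.273240 * 44.226689
= 28.1556

28.1556


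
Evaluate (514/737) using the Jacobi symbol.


Compute (514/737) via quadratic reciprocity:
  pull out 2: (2/737) = +1  (since 737 mod 8 = 1)
  reciprocity: (257/737) -> +(737/257)
  reduce: (223/257)
  reciprocity: (223/257) -> +(257/223)
  reduce: (34/223)
  pull out 2: (2/223) = +1  (since 223 mod 8 = 7)
  reciprocity: (17/223) -> +(223/17)
  reduce: (2/17)
  pull out 2: (2/17) = +1  (since 17 mod 8 = 1)
  (1/17) = 1
Product of signs = 1

1


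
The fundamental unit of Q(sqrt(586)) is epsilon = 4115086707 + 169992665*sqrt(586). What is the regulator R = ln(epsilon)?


epsilon = 4115086707 + 169992665*sqrt(586)
= 8.2302e+09
R = ln(8.2302e+09)
= 22.8311

22.8311


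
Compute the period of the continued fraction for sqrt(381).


Run the CF algorithm for sqrt(381).
a_0 = floor(sqrt(381)) = 19; set m_0=0, q_0=1.
Recurrence: m' = q*a - m,  q' = (d - m'^2)/q,  a' = floor((a_0 + m')/q').
  step 1: m=19, q=20, a=1
  step 2: m=1, q=19, a=1
  step 3: m=18, q=3, a=12
  step 4: m=18, q=19, a=1
  step 5: m=1, q=20, a=1
  step 6: m=19, q=1, a=38
a_6 = 2*a_0 = 38, so the period closes here.
sqrt(381) = [19; 1, 1, 12, 1, 1, 38]
Period length = 6

6


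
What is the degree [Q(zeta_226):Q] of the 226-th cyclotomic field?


The degree equals Euler's totient phi(226).
226 = 2 * 113
phi(226) = 112

112


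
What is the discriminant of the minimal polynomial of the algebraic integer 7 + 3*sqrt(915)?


The element 7 + 3*sqrt(915) has minimal polynomial:
x^2 - 14*x - 8186
Discriminant = (-14)^2 - 4*(-8186)
= 196 + 32744
= 32940

32940


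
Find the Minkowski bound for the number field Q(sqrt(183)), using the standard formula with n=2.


d = 183, d mod 4 = 3, so disc(K) = 4d = 732; |disc(K)| = 732
Real quadratic field, so n = 2, s = r2 = 0, r1 = 2
M = (n!/n^n) * (4/pi)^s * sqrt(|disc(K)|) = (2!/2^2) * (4/pi)^0 * sqrt(732)
= 0.5 * 1.000000 * 27.055499
= 13.5277

13.5277


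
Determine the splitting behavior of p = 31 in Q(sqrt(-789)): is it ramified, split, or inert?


K = Q(sqrt(-789)). Since d mod 4 = 3, disc(K) = -3156.
Check p | disc: -3156 mod 31 = 6.
p does not divide disc. Compute Legendre symbol (d/p):
17^((31-1)/2) mod 31 = -1
(d/p) = -1, so p is inert: (p) stays prime with e=1, f=2, g=1.
Therefore p is inert.

inert


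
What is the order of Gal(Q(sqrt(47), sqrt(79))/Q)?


The 2 square roots of distinct primes are multiplicatively independent over Q,
so [K:Q] = 2^2 and Gal(K/Q) is isomorphic to (Z/2Z)^2.
|Gal| = 2^2 = 4

4


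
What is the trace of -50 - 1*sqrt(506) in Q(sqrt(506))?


Tr(a + b*sqrt(d)) = (a + b*sqrt(d)) + (a - b*sqrt(d)) = 2a
= 2 * (-50)
= -100

-100


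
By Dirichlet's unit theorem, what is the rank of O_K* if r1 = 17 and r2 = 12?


By Dirichlet's unit theorem:
rank = r1 + r2 - 1
= 17 + 12 - 1
= 28

28


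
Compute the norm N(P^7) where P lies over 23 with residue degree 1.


N(P^a) = p^(a*f)
= 23^(7*1)
= 23^7
= 3404825447

3404825447


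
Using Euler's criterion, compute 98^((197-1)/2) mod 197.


p = 197 is prime and the exponent is (p-1)/2 = 98, so by Euler's criterion 98^98 = (98/197) = +1 or -1 mod 197.
Compute by square-and-multiply:
  98 = 64 + 32 + 2 (binary 1100010)
  Repeated squaring mod 197: 98^1 = 98, 98^2 = 148, 98^4 = 37, 98^8 = 187, 98^16 = 100, 98^32 = 150, 98^64 = 42
  98^98 = 98^64 * 98^32 * 98^2 = 42 * 150 * 148 mod 197
    42 * 150 = 6300 = 193 mod 197
    193 * 148 = 28564 = 196 mod 197
  98^98 = 196 mod 197
Result 196 = p - 1 = -1 mod 197: 98 is a quadratic non-residue mod 197. As a residue in [0, p-1] the value is 196.
98^98 mod 197 = 196

196


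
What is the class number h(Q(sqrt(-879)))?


K = Q(sqrt(-879)). d mod 4 = 1, so D = disc(K) = d = -879
h(K) equals the number of primitive reduced positive-definite forms (a, b, c) = a*x^2 + b*x*y + c*y^2 with b^2 - 4ac = D,
where reduced means |b| <= a <= c, with b >= 0 whenever |b| = a or a = c, and primitive means gcd(a, b, c) = 1.
Reduced forces 3a^2 <= |D| = 879, so 1 <= a <= 17; b must have the parity of D, and c = (b^2 - D)/(4a) must be an integer >= a.
Enumerate a = 1..17, b in [-a, a]:
  a=1: (1, 1, 220)  [1]
  a=2: (2, -1, 110), (2, 1, 110)  [2]
  a=3: (3, 3, 74)  [1]
  a=4: (4, -1, 55), (4, 1, 55)  [2]
  a=5: (5, -1, 44), (5, 1, 44)  [2]
  a=6: (6, -3, 37), (6, 3, 37)  [2]
  a=7: none
  a=8: (8, -7, 29), (8, 7, 29)  [2]
  a=9: none
  a=10: (10, -9, 24), (10, -1, 22), (10, 1, 22), (10, 9, 24)  [4]
  a=11: (11, -1, 20), (11, 1, 20)  [2]
  a=12: (12, -9, 20), (12, 9, 20)  [2]
  a=13..14: none
  a=15: (15, -9, 16), (15, 9, 16)  [2]
  a=16..17: none
Total reduced forms: 1 + 2 + 1 + 2 + 2 + 2 + 2 + 4 + 2 + 2 + 2 = 22
h = 22

22


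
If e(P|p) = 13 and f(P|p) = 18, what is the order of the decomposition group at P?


|D_P| = e * f
= 13 * 18
= 234

234


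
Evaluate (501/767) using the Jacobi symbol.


Compute (501/767) via quadratic reciprocity:
  reciprocity: (501/767) -> +(767/501)
  reduce: (266/501)
  pull out 2: (2/501) = -1  (since 501 mod 8 = 5)
  reciprocity: (133/501) -> +(501/133)
  reduce: (102/133)
  pull out 2: (2/133) = -1  (since 133 mod 8 = 5)
  reciprocity: (51/133) -> +(133/51)
  reduce: (31/51)
  reciprocity: (31/51) -> -(51/31)
  reduce: (20/31)
  pull out 2: (2/31) = +1  (since 31 mod 8 = 7)
  pull out 2: (2/31) = +1  (since 31 mod 8 = 7)
  reciprocity: (5/31) -> +(31/5)
  reduce: (1/5)
  (1/5) = 1
Product of signs = -1

-1


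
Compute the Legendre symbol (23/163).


p = 163 is prime, so compute (23/163) with the reciprocity algorithm (Jacobi-symbol steps: pull out 2s via (2/n), flip via reciprocity, reduce):
  reciprocity: (23/163) -> -(163/23)
  reduce: (2/23)
  pull out 2: (2/23) = +1  (since 23 mod 8 = 7)
  (1/23) = 1
Product of signs = -1
(23/163) = -1

-1


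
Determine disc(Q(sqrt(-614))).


For K = Q(sqrt(d)) with d squarefree: disc(K) = d if d = 1 mod 4, and disc(K) = 4d if d = 2 or 3 mod 4.
Here d = -614, and d mod 4 = 2.
d = 2 mod 4, not 1 (O_K = Z[sqrt(d)]), so disc(K) = 4d = 4 * (-614) = -2456

-2456


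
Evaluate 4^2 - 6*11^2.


x^2 - d*y^2
= 4^2 - 6*11^2
= 16 - 726
= -710

-710


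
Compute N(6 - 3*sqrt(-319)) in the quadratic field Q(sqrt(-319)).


N(a + b*sqrt(d)) = a^2 - d*b^2
= (6)^2 - (-319)*(-3)^2
= 36 + 2871
= 2907

2907


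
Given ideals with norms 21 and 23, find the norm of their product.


N(IJ) = N(I) * N(J)
= 21 * 23
= 483

483


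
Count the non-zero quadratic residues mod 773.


For prime p, the number of non-zero quadratic residues is (p-1)/2.
= (773-1)/2
= 386

386


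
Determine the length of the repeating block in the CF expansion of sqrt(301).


Run the CF algorithm for sqrt(301).
a_0 = floor(sqrt(301)) = 17; set m_0=0, q_0=1.
Recurrence: m' = q*a - m,  q' = (d - m'^2)/q,  a' = floor((a_0 + m')/q').
  step 1: m=17, q=12, a=2
  step 2: m=7, q=21, a=1
  step 3: m=14, q=5, a=6
  step 4: m=16, q=9, a=3
  step 5: m=11, q=20, a=1
  step 6: m=9, q=11, a=2
  step 7: m=13, q=12, a=2
  step 8: m=11, q=15, a=1
  step 9: m=4, q=19, a=1
  step 10: m=15, q=4, a=8
  step 11: m=17, q=3, a=11
  step 12: m=16, q=15, a=2
  step 13: m=14, q=7, a=4
  step 14: m=14, q=15, a=2
  step 15: m=16, q=3, a=11
  step 16: m=17, q=4, a=8
  step 17: m=15, q=19, a=1
  step 18: m=4, q=15, a=1
  step 19: m=11, q=12, a=2
  step 20: m=13, q=11, a=2
  step 21: m=9, q=20, a=1
  step 22: m=11, q=9, a=3
  step 23: m=16, q=5, a=6
  step 24: m=14, q=21, a=1
  step 25: m=7, q=12, a=2
  step 26: m=17, q=1, a=34
a_26 = 2*a_0 = 34, so the period closes here.
sqrt(301) = [17; 2, 1, 6, 3, 1, 2, 2, 1, 1, 8, 11, 2, 4, 2, 11, 8, 1, 1, 2, 2, 1, 3, 6, 1, 2, 34]
Period length = 26

26


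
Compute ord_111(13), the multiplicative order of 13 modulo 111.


We want ord_111(13), the smallest k >= 1 with 13^k = 1 mod 111.
n = 111 = 3 * 37, phi(111) = 72; the order divides phi(n).
Divisors of 72: 1, 2, 3, 4, 6, 8, 9, 12, 18, 24, 36, 72
Repeated squaring mod 111: 13^1 = 13, 13^2 = 58, 13^4 = 34, 13^8 = 46, 13^16 = 7, 13^32 = 49, 13^64 = 70
Test divisors in increasing order:
  k=1: 13^1 = 13 mod 111
  k=2: 13^2 = 58 mod 111
  k=3: 13^3 = 58 * 13 = 88 mod 111
  k=4: 13^4 = 34 mod 111
  k=6: 13^6 = 34 * 58 = 85 mod 111
  k=8: 13^8 = 46 mod 111
  k=9: 13^9 = 46 * 13 = 43 mod 111
  k=12: 13^12 = 46 * 34 = 10 mod 111
  k=18: 13^18 = 7 * 58 = 73 mod 111
  k=24: 13^24 = 7 * 46 = 100 mod 111
  k=36: 13^36 = 49 * 34 = 1 mod 111  <- first divisor giving 1
Order = 36

36


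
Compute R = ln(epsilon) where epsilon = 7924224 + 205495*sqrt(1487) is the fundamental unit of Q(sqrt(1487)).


epsilon = 7924224 + 205495*sqrt(1487)
= 1.5848e+07
R = ln(1.5848e+07)
= 16.5786

16.5786


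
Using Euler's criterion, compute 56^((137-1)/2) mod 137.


p = 137 is prime and the exponent is (p-1)/2 = 68, so by Euler's criterion 56^68 = (56/137) = +1 or -1 mod 137.
Compute by square-and-multiply:
  68 = 64 + 4 (binary 1000100)
  Repeated squaring mod 137: 56^1 = 56, 56^2 = 122, 56^4 = 88, 56^8 = 72, 56^16 = 115, 56^32 = 73, 56^64 = 123
  56^68 = 56^64 * 56^4 = 123 * 88 mod 137
    123 * 88 = 10824 = 1 mod 137
  56^68 = 1 mod 137
Result 1: 56 is a quadratic residue mod 137.
56^68 mod 137 = 1

1


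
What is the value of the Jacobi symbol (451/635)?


Compute (451/635) via quadratic reciprocity:
  reciprocity: (451/635) -> -(635/451)
  reduce: (184/451)
  pull out 2: (2/451) = -1  (since 451 mod 8 = 3)
  pull out 2: (2/451) = -1  (since 451 mod 8 = 3)
  pull out 2: (2/451) = -1  (since 451 mod 8 = 3)
  reciprocity: (23/451) -> -(451/23)
  reduce: (14/23)
  pull out 2: (2/23) = +1  (since 23 mod 8 = 7)
  reciprocity: (7/23) -> -(23/7)
  reduce: (2/7)
  pull out 2: (2/7) = +1  (since 7 mod 8 = 7)
  (1/7) = 1
Product of signs = 1

1


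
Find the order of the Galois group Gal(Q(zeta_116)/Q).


|Gal(Q(zeta_116)/Q)| = phi(116)
= 56

56


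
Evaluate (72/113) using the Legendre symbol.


p = 113 is prime, so compute (72/113) with the reciprocity algorithm (Jacobi-symbol steps: pull out 2s via (2/n), flip via reciprocity, reduce):
  pull out 2: (2/113) = +1  (since 113 mod 8 = 1)
  pull out 2: (2/113) = +1  (since 113 mod 8 = 1)
  pull out 2: (2/113) = +1  (since 113 mod 8 = 1)
  reciprocity: (9/113) -> +(113/9)
  reduce: (5/9)
  reciprocity: (5/9) -> +(9/5)
  reduce: (4/5)
  pull out 2: (2/5) = -1  (since 5 mod 8 = 5)
  pull out 2: (2/5) = -1  (since 5 mod 8 = 5)
  (1/5) = 1
Product of signs = 1
(72/113) = 1

1


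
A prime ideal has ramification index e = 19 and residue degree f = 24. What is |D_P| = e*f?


|D_P| = e * f
= 19 * 24
= 456

456


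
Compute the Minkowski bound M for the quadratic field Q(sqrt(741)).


d = 741, d mod 4 = 1, so disc(K) = d = 741; |disc(K)| = 741
Real quadratic field, so n = 2, s = r2 = 0, r1 = 2
M = (n!/n^n) * (4/pi)^s * sqrt(|disc(K)|) = (2!/2^2) * (4/pi)^0 * sqrt(741)
= 0.5 * 1.000000 * 27.221315
= 13.6107

13.6107


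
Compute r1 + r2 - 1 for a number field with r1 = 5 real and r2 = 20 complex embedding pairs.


By Dirichlet's unit theorem:
rank = r1 + r2 - 1
= 5 + 20 - 1
= 24

24


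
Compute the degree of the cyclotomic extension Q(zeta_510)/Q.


The degree equals Euler's totient phi(510).
510 = 2 * 3 * 5 * 17
phi(510) = 128

128


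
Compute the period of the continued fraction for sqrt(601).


Run the CF algorithm for sqrt(601).
a_0 = floor(sqrt(601)) = 24; set m_0=0, q_0=1.
Recurrence: m' = q*a - m,  q' = (d - m'^2)/q,  a' = floor((a_0 + m')/q').
  step 1: m=24, q=25, a=1
  step 2: m=1, q=24, a=1
  step 3: m=23, q=3, a=15
  step 4: m=22, q=39, a=1
  step 5: m=17, q=8, a=5
  step 6: m=23, q=9, a=5
  step 7: m=22, q=13, a=3
  step 8: m=17, q=24, a=1
  step 9: m=7, q=23, a=1
  step 10: m=16, q=15, a=2
  step 11: m=14, q=27, a=1
  step 12: m=13, q=16, a=2
  step 13: m=19, q=15, a=2
  step 14: m=11, q=32, a=1
  step 15: m=21, q=5, a=9
  step 16: m=24, q=5, a=9
  step 17: m=21, q=32, a=1
  step 18: m=11, q=15, a=2
  step 19: m=19, q=16, a=2
  step 20: m=13, q=27, a=1
  step 21: m=14, q=15, a=2
  step 22: m=16, q=23, a=1
  step 23: m=7, q=24, a=1
  step 24: m=17, q=13, a=3
  step 25: m=22, q=9, a=5
  step 26: m=23, q=8, a=5
  step 27: m=17, q=39, a=1
  step 28: m=22, q=3, a=15
  step 29: m=23, q=24, a=1
  step 30: m=1, q=25, a=1
  step 31: m=24, q=1, a=48
a_31 = 2*a_0 = 48, so the period closes here.
sqrt(601) = [24; 1, 1, 15, 1, 5, 5, 3, 1, 1, 2, 1, 2, 2, 1, 9, 9, 1, 2, 2, 1, 2, 1, 1, 3, 5, 5, 1, 15, 1, 1, 48]
Period length = 31

31


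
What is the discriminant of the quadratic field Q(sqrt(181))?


For K = Q(sqrt(d)) with d squarefree: disc(K) = d if d = 1 mod 4, and disc(K) = 4d if d = 2 or 3 mod 4.
Here d = 181, and d mod 4 = 1.
d = 1 mod 4 (O_K = Z[(1+sqrt(d))/2]), so disc(K) = d = 181

181


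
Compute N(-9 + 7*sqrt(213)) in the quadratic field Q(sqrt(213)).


N(a + b*sqrt(d)) = a^2 - d*b^2
= (-9)^2 - (213)*(7)^2
= 81 - 10437
= -10356

-10356


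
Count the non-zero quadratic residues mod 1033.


For prime p, the number of non-zero quadratic residues is (p-1)/2.
= (1033-1)/2
= 516

516


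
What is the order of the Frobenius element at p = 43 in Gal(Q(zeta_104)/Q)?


The Frobenius at p in Gal(Q(zeta_n)/Q) = (Z/nZ)* is the class of p, so its order is ord_104(43), the smallest k >= 1 with 43^k = 1 mod 104.
n = 104 = 2^3 * 13, phi(104) = 48; the order divides phi(n).
Divisors of 48: 1, 2, 3, 4, 6, 8, 12, 16, 24, 48
Repeated squaring mod 104: 43^1 = 43, 43^2 = 81, 43^4 = 9, 43^8 = 81, 43^16 = 9, 43^32 = 81
Test divisors in increasing order:
  k=1: 43^1 = 43 mod 104
  k=2: 43^2 = 81 mod 104
  k=3: 43^3 = 81 * 43 = 51 mod 104
  k=4: 43^4 = 9 mod 104
  k=6: 43^6 = 9 * 81 = 1 mod 104  <- first divisor giving 1
Order = 6

6


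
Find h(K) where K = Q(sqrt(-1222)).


K = Q(sqrt(-1222)). d mod 4 = 2, so D = disc(K) = 4d = -4888
h(K) equals the number of primitive reduced positive-definite forms (a, b, c) = a*x^2 + b*x*y + c*y^2 with b^2 - 4ac = D,
where reduced means |b| <= a <= c, with b >= 0 whenever |b| = a or a = c, and primitive means gcd(a, b, c) = 1.
Reduced forces 3a^2 <= |D| = 4888, so 1 <= a <= 40; b must have the parity of D, and c = (b^2 - D)/(4a) must be an integer >= a.
Enumerate a = 1..40, b in [-a, a]:
  a=1: (1, 0, 1222)  [1]
  a=2: (2, 0, 611)  [1]
  a=3..12: none
  a=13: (13, 0, 94)  [1]
  a=14..16: none
  a=17: (17, -12, 74), (17, 12, 74)  [2]
  a=18..25: none
  a=26: (26, 0, 47)  [1]
  a=27..28: none
  a=29: (29, -10, 43), (29, 10, 43)  [2]
  a=30: none
  a=31: (31, -14, 41), (31, 14, 41)  [2]
  a=32..33: none
  a=34: (34, -12, 37), (34, 12, 37)  [2]
  a=35..40: none
Total reduced forms: 1 + 1 + 1 + 2 + 1 + 2 + 2 + 2 = 12
h = 12

12
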